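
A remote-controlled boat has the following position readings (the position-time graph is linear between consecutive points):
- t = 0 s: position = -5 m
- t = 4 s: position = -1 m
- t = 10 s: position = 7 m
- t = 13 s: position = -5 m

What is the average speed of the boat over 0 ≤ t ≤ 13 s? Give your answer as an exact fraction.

24/13 m/s

Average speed = (total path length)/(elapsed time); on a piecewise-linear x-t graph the path length is Σ|Δx|.
0–4 s: |Δx| = |-1 − -5| = 4 m
4–10 s: |Δx| = |7 − -1| = 8 m
10–13 s: |Δx| = |-5 − 7| = 12 m
Total path = 24 m; average speed = 24/13 = 24/13 m/s.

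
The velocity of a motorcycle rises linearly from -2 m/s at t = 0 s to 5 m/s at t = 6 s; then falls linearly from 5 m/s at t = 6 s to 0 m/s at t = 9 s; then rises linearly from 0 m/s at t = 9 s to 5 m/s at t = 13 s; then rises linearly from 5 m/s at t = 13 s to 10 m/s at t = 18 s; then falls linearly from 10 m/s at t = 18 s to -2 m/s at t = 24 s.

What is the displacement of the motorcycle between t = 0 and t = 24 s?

88 m

Displacement is the signed area under the v-t curve.
0–6 s: ½(-2 + 5)(6) = 9 m
6–9 s: ½(5 + 0)(3) = 7.5 m
9–13 s: ½(0 + 5)(4) = 10 m
13–18 s: ½(5 + 10)(5) = 37.5 m
18–24 s: ½(10 + -2)(6) = 24 m
Net displacement = 88 m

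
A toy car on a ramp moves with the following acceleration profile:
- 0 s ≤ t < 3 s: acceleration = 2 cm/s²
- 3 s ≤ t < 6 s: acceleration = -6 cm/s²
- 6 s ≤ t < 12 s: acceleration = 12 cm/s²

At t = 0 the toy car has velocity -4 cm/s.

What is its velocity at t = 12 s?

56 cm/s

Δv equals the area under the a-t graph; then v = v₀ + Δv.
0–3 s: 2 × 3 = 6 cm/s
3–6 s: -6 × 3 = -18 cm/s
6–12 s: 12 × 6 = 72 cm/s
Δv = 60 cm/s, so v(12) = -4 + (60) = 56 cm/s.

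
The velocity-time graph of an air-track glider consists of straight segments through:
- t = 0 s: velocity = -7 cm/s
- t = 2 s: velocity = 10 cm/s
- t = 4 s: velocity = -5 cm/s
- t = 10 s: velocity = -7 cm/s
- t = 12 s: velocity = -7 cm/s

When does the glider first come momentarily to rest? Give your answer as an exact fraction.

v changes sign on 0–2 s (from -7 to 10); the graph is linear there, so v = 0 at t = 0 + (7)·(2 − 0)/(10 − -7) = 14/17 s.

t = 14/17 s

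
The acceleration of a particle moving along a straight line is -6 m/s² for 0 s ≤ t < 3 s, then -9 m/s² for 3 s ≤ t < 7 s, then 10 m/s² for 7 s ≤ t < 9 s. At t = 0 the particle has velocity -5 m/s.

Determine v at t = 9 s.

-39 m/s

Δv equals the area under the a-t graph; then v = v₀ + Δv.
0–3 s: -6 × 3 = -18 m/s
3–7 s: -9 × 4 = -36 m/s
7–9 s: 10 × 2 = 20 m/s
Δv = -34 m/s, so v(9) = -5 + (-34) = -39 m/s.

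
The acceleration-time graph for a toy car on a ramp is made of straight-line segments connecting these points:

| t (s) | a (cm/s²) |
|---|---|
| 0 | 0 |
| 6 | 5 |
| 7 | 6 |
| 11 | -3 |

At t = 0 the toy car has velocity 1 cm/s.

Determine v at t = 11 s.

27.5 cm/s

Δv equals the area under the a-t graph; then v = v₀ + Δv.
0–6 s: ½(0 + 5)(6) = 15 cm/s
6–7 s: ½(5 + 6)(1) = 5.5 cm/s
7–11 s: ½(6 + -3)(4) = 6 cm/s
Δv = 26.5 cm/s, so v(11) = 1 + (26.5) = 27.5 cm/s.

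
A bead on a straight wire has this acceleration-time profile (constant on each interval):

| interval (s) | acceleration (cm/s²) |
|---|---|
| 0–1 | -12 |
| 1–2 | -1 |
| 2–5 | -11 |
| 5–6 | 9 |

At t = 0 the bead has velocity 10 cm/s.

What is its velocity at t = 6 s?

-27 cm/s

Δv equals the area under the a-t graph; then v = v₀ + Δv.
0–1 s: -12 × 1 = -12 cm/s
1–2 s: -1 × 1 = -1 cm/s
2–5 s: -11 × 3 = -33 cm/s
5–6 s: 9 × 1 = 9 cm/s
Δv = -37 cm/s, so v(6) = 10 + (-37) = -27 cm/s.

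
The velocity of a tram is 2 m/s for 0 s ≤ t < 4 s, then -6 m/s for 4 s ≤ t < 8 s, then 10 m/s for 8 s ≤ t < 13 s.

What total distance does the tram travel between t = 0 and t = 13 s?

82 m

Distance (not displacement) is the total path length: add the absolute areas under v-t.
0–4 s: |2| × 4 = 8 m
4–8 s: |-6| × 4 = 24 m
8–13 s: |10| × 5 = 50 m
Total distance = 82 m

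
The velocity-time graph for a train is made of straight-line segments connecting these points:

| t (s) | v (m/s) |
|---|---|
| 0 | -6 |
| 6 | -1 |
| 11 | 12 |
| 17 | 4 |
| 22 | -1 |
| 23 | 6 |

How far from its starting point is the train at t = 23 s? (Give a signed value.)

64.5 m

Displacement is the signed area under the v-t curve.
0–6 s: ½(-6 + -1)(6) = -21 m
6–11 s: ½(-1 + 12)(5) = 27.5 m
11–17 s: ½(12 + 4)(6) = 48 m
17–22 s: ½(4 + -1)(5) = 7.5 m
22–23 s: ½(-1 + 6)(1) = 2.5 m
Net displacement = 64.5 m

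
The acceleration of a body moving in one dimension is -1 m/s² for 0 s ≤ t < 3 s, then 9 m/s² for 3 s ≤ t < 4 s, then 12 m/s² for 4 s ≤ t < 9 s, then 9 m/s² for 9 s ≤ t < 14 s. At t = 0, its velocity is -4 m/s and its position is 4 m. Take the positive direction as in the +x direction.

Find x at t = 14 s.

On each constant-a segment, Δv = aΔt and Δx = v₀Δt + ½aΔt²; chain segment to segment.
0–3 s: v starts -4 m/s; Δx = -4·3 + ½·-1·3² = -16.5 m; v ends -7 m/s.
3–4 s: v starts -7 m/s; Δx = -7·1 + ½·9·1² = -2.5 m; v ends 2 m/s.
4–9 s: v starts 2 m/s; Δx = 2·5 + ½·12·5² = 160 m; v ends 62 m/s.
9–14 s: v starts 62 m/s; Δx = 62·5 + ½·9·5² = 422.5 m; v ends 107 m/s.
x(14) = 4 + Σ Δx = 567.5 m.

567.5 m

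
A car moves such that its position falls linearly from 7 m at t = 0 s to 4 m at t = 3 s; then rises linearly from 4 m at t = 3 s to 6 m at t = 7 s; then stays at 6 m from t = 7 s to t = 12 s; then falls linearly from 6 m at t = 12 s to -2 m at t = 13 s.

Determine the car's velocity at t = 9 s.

Velocity is the slope of the x-t graph on 7–12 s: (6 − 6)/(12 − 7) = 0 m/s.

0 m/s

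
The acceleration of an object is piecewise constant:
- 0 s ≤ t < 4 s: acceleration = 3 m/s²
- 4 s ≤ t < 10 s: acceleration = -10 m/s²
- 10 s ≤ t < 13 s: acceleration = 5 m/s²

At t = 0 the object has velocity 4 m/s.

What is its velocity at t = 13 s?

-29 m/s

Δv equals the area under the a-t graph; then v = v₀ + Δv.
0–4 s: 3 × 4 = 12 m/s
4–10 s: -10 × 6 = -60 m/s
10–13 s: 5 × 3 = 15 m/s
Δv = -33 m/s, so v(13) = 4 + (-33) = -29 m/s.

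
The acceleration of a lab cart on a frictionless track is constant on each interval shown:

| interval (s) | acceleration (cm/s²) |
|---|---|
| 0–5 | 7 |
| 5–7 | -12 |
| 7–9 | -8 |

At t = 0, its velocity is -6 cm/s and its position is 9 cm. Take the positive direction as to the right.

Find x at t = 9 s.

On each constant-a segment, Δv = aΔt and Δx = v₀Δt + ½aΔt²; chain segment to segment.
0–5 s: v starts -6 cm/s; Δx = -6·5 + ½·7·5² = 57.5 cm; v ends 29 cm/s.
5–7 s: v starts 29 cm/s; Δx = 29·2 + ½·-12·2² = 34 cm; v ends 5 cm/s.
7–9 s: v starts 5 cm/s; Δx = 5·2 + ½·-8·2² = -6 cm; v ends -11 cm/s.
x(9) = 9 + Σ Δx = 94.5 cm.

94.5 cm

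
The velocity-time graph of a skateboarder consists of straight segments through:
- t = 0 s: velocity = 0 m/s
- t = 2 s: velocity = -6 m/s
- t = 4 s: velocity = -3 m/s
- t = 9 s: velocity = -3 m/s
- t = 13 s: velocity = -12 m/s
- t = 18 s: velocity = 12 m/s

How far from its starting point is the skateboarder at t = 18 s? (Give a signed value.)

Net displacement equals the area under the velocity-time graph (areas below the axis count negative).
0–2 s: ½(0 + -6)(2) = -6 m
2–4 s: ½(-6 + -3)(2) = -9 m
4–9 s: -3 × 5 = -15 m
9–13 s: ½(-3 + -12)(4) = -30 m
13–18 s: ½(-12 + 12)(5) = 0 m
Net displacement = -60 m

-60 m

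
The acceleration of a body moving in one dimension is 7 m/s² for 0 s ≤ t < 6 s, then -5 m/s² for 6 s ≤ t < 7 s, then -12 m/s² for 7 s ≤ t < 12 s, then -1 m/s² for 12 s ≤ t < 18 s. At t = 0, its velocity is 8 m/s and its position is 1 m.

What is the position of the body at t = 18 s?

189.5 m

On each constant-a segment, Δv = aΔt and Δx = v₀Δt + ½aΔt²; chain segment to segment.
0–6 s: v starts 8 m/s; Δx = 8·6 + ½·7·6² = 174 m; v ends 50 m/s.
6–7 s: v starts 50 m/s; Δx = 50·1 + ½·-5·1² = 47.5 m; v ends 45 m/s.
7–12 s: v starts 45 m/s; Δx = 45·5 + ½·-12·5² = 75 m; v ends -15 m/s.
12–18 s: v starts -15 m/s; Δx = -15·6 + ½·-1·6² = -108 m; v ends -21 m/s.
x(18) = 1 + Σ Δx = 189.5 m.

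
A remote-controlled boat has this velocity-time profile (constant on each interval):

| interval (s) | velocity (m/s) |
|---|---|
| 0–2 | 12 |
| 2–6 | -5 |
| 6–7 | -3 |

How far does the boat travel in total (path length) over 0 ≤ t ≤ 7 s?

47 m

Total distance travelled is ∫|v| dt — sum the magnitudes of each area piece.
0–2 s: |12| × 2 = 24 m
2–6 s: |-5| × 4 = 20 m
6–7 s: |-3| × 1 = 3 m
Total distance = 47 m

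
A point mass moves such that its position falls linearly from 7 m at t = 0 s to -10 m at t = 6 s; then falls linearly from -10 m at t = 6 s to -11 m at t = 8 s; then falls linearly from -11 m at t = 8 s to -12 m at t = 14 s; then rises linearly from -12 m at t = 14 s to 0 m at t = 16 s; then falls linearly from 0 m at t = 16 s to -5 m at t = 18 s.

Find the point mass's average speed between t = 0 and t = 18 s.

Average speed = (total path length)/(elapsed time); on a piecewise-linear x-t graph the path length is Σ|Δx|.
0–6 s: |Δx| = |-10 − 7| = 17 m
6–8 s: |Δx| = |-11 − -10| = 1 m
8–14 s: |Δx| = |-12 − -11| = 1 m
14–16 s: |Δx| = |0 − -12| = 12 m
16–18 s: |Δx| = |-5 − 0| = 5 m
Total path = 36 m; average speed = 36/18 = 2 m/s.

2 m/s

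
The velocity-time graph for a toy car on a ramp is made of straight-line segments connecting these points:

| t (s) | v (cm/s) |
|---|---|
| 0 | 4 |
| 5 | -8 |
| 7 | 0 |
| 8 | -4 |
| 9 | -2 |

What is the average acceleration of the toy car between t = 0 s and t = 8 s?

-1 cm/s²

Average acceleration = Δv/Δt = (-4 − 4)/(8 − 0) = -1 cm/s².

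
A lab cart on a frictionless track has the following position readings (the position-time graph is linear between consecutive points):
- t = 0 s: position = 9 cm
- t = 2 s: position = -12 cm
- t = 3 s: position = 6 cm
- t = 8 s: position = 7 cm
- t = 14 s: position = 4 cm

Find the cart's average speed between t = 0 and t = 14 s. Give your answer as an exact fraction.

Average speed = (total path length)/(elapsed time); on a piecewise-linear x-t graph the path length is Σ|Δx|.
0–2 s: |Δx| = |-12 − 9| = 21 cm
2–3 s: |Δx| = |6 − -12| = 18 cm
3–8 s: |Δx| = |7 − 6| = 1 cm
8–14 s: |Δx| = |4 − 7| = 3 cm
Total path = 43 cm; average speed = 43/14 = 43/14 cm/s.

43/14 cm/s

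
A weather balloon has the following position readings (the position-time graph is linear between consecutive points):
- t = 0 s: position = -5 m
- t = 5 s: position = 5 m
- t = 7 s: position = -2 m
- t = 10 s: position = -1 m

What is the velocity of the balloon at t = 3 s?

Velocity is the slope of the x-t graph on 0–5 s: (5 − -5)/(5 − 0) = 2 m/s.

2 m/s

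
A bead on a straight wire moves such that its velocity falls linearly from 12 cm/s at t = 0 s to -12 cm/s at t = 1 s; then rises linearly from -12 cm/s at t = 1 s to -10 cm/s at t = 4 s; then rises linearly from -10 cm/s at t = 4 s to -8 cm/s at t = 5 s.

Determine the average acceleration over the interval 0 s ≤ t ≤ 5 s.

Average acceleration = Δv/Δt = (-8 − 12)/(5 − 0) = -4 cm/s².

-4 cm/s²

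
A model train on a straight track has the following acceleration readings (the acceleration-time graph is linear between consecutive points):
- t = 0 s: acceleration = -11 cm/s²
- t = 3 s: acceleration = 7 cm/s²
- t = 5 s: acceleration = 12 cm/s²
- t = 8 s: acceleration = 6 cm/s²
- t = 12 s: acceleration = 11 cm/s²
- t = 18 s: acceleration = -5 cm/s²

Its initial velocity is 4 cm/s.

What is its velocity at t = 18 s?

96 cm/s

Δv equals the area under the a-t graph; then v = v₀ + Δv.
0–3 s: ½(-11 + 7)(3) = -6 cm/s
3–5 s: ½(7 + 12)(2) = 19 cm/s
5–8 s: ½(12 + 6)(3) = 27 cm/s
8–12 s: ½(6 + 11)(4) = 34 cm/s
12–18 s: ½(11 + -5)(6) = 18 cm/s
Δv = 92 cm/s, so v(18) = 4 + (92) = 96 cm/s.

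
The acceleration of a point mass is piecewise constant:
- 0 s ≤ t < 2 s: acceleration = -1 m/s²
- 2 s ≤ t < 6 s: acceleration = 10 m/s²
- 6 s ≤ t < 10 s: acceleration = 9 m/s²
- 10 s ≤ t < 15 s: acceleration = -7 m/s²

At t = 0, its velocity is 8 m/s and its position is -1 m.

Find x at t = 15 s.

695.5 m

On each constant-a segment, Δv = aΔt and Δx = v₀Δt + ½aΔt²; chain segment to segment.
0–2 s: v starts 8 m/s; Δx = 8·2 + ½·-1·2² = 14 m; v ends 6 m/s.
2–6 s: v starts 6 m/s; Δx = 6·4 + ½·10·4² = 104 m; v ends 46 m/s.
6–10 s: v starts 46 m/s; Δx = 46·4 + ½·9·4² = 256 m; v ends 82 m/s.
10–15 s: v starts 82 m/s; Δx = 82·5 + ½·-7·5² = 322.5 m; v ends 47 m/s.
x(15) = -1 + Σ Δx = 695.5 m.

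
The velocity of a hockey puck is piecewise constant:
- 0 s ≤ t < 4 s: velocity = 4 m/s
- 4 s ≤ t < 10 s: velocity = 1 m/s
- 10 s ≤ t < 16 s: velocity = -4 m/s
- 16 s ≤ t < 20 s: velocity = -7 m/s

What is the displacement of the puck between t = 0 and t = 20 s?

Net displacement equals the area under the velocity-time graph (areas below the axis count negative).
0–4 s: 4 × 4 = 16 m
4–10 s: 1 × 6 = 6 m
10–16 s: -4 × 6 = -24 m
16–20 s: -7 × 4 = -28 m
Net displacement = -30 m

-30 m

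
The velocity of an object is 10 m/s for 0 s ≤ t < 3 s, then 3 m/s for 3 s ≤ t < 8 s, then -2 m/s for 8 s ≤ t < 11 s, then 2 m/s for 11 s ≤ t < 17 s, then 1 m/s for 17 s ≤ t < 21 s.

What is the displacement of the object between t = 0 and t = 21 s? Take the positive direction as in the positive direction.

Net displacement equals the area under the velocity-time graph (areas below the axis count negative).
0–3 s: 10 × 3 = 30 m
3–8 s: 3 × 5 = 15 m
8–11 s: -2 × 3 = -6 m
11–17 s: 2 × 6 = 12 m
17–21 s: 1 × 4 = 4 m
Net displacement = 55 m

55 m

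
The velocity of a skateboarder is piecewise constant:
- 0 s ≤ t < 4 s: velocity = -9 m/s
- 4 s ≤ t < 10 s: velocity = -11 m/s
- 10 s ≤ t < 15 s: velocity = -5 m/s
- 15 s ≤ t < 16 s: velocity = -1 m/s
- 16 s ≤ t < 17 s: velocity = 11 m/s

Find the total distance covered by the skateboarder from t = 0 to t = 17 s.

Total distance travelled is ∫|v| dt — sum the magnitudes of each area piece.
0–4 s: |-9| × 4 = 36 m
4–10 s: |-11| × 6 = 66 m
10–15 s: |-5| × 5 = 25 m
15–16 s: |-1| × 1 = 1 m
16–17 s: |11| × 1 = 11 m
Total distance = 139 m

139 m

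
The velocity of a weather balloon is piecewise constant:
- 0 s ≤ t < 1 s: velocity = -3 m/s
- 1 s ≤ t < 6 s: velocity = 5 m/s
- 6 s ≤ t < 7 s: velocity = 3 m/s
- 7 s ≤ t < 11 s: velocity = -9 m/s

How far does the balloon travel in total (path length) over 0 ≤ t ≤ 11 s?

Total distance travelled is ∫|v| dt — sum the magnitudes of each area piece.
0–1 s: |-3| × 1 = 3 m
1–6 s: |5| × 5 = 25 m
6–7 s: |3| × 1 = 3 m
7–11 s: |-9| × 4 = 36 m
Total distance = 67 m

67 m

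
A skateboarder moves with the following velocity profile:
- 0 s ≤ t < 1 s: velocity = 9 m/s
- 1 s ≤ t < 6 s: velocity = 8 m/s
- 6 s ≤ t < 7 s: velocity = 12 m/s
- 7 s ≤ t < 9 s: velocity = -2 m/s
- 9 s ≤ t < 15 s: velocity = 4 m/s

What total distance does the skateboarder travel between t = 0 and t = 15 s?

89 m

Total distance travelled is ∫|v| dt — sum the magnitudes of each area piece.
0–1 s: |9| × 1 = 9 m
1–6 s: |8| × 5 = 40 m
6–7 s: |12| × 1 = 12 m
7–9 s: |-2| × 2 = 4 m
9–15 s: |4| × 6 = 24 m
Total distance = 89 m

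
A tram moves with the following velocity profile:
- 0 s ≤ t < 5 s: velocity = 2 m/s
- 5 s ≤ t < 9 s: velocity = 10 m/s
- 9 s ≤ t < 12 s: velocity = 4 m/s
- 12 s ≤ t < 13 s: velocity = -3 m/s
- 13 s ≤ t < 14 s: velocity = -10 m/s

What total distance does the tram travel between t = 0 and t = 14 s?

75 m

Distance (not displacement) is the total path length: add the absolute areas under v-t.
0–5 s: |2| × 5 = 10 m
5–9 s: |10| × 4 = 40 m
9–12 s: |4| × 3 = 12 m
12–13 s: |-3| × 1 = 3 m
13–14 s: |-10| × 1 = 10 m
Total distance = 75 m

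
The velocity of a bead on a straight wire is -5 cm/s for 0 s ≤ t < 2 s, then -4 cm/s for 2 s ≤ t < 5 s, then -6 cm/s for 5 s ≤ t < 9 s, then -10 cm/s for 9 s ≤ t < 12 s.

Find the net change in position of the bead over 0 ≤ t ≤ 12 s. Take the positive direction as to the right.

-76 cm

Displacement is the signed area under the v-t curve.
0–2 s: -5 × 2 = -10 cm
2–5 s: -4 × 3 = -12 cm
5–9 s: -6 × 4 = -24 cm
9–12 s: -10 × 3 = -30 cm
Net displacement = -76 cm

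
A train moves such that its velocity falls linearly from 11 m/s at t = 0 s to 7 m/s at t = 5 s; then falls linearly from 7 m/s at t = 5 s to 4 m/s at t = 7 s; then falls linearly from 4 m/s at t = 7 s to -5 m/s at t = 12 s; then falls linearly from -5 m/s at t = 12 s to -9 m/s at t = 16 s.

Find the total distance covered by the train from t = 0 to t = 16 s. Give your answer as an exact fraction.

Total distance travelled is ∫|v| dt — sum the magnitudes of each area piece.
0–5 s: |½(11 + 7)(5)| = 45 m
5–7 s: |½(7 + 4)(2)| = 11 m
7–12 s: v = 0 at t = 83/9 s; triangle areas 40/9 + 125/18 = 205/18 m
12–16 s: |½(-5 + -9)(4)| = 28 m
Total distance = 1717/18 m

1717/18 m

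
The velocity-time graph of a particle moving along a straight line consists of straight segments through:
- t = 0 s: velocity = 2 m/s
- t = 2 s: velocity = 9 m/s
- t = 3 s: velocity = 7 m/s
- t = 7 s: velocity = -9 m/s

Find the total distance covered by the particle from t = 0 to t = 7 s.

Distance (not displacement) is the total path length: add the absolute areas under v-t.
0–2 s: |½(2 + 9)(2)| = 11 m
2–3 s: |½(9 + 7)(1)| = 8 m
3–7 s: v = 0 at t = 4.75 s; triangle areas 6.125 + 10.125 = 16.25 m
Total distance = 35.25 m

35.25 m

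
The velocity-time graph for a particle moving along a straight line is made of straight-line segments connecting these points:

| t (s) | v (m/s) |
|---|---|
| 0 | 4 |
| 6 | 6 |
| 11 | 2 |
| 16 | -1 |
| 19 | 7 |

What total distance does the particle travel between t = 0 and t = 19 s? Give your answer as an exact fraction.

1525/24 m

Total distance travelled is ∫|v| dt — sum the magnitudes of each area piece.
0–6 s: |½(4 + 6)(6)| = 30 m
6–11 s: |½(6 + 2)(5)| = 20 m
11–16 s: v = 0 at t = 43/3 s; triangle areas 10/3 + 5/6 = 25/6 m
16–19 s: v = 0 at t = 16.375 s; triangle areas 0.1875 + 9.1875 = 9.375 m
Total distance = 1525/24 m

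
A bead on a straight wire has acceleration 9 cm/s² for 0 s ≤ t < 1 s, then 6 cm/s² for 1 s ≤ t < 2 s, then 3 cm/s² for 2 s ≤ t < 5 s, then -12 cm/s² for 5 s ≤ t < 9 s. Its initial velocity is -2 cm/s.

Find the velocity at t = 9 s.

Δv equals the area under the a-t graph; then v = v₀ + Δv.
0–1 s: 9 × 1 = 9 cm/s
1–2 s: 6 × 1 = 6 cm/s
2–5 s: 3 × 3 = 9 cm/s
5–9 s: -12 × 4 = -48 cm/s
Δv = -24 cm/s, so v(9) = -2 + (-24) = -26 cm/s.

-26 cm/s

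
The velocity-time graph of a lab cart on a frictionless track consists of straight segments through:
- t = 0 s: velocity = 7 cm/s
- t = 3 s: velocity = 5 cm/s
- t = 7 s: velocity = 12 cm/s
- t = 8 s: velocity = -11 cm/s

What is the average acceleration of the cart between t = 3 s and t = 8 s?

Average acceleration = Δv/Δt = (-11 − 5)/(8 − 3) = -3.2 cm/s².

-3.2 cm/s²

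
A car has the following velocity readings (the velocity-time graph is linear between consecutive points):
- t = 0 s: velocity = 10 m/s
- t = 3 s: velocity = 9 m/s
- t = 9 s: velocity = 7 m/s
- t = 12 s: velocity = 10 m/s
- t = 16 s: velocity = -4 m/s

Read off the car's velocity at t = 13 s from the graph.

On 12–16 s the graph is linear from 10 to -4 m/s: v(13) = 10 + (-4 − 10)·(13 − 12)/(16 − 12) = 6.5 m/s.

6.5 m/s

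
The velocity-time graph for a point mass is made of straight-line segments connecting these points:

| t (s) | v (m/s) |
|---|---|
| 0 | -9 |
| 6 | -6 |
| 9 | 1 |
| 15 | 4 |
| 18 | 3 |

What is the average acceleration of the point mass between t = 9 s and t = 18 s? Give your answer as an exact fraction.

2/9 m/s²

Average acceleration = Δv/Δt = (3 − 1)/(18 − 9) = 2/9 m/s².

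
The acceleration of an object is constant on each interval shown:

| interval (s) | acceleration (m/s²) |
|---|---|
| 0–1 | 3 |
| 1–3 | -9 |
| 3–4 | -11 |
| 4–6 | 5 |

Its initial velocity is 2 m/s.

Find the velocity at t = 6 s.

-14 m/s

Δv equals the area under the a-t graph; then v = v₀ + Δv.
0–1 s: 3 × 1 = 3 m/s
1–3 s: -9 × 2 = -18 m/s
3–4 s: -11 × 1 = -11 m/s
4–6 s: 5 × 2 = 10 m/s
Δv = -16 m/s, so v(6) = 2 + (-16) = -14 m/s.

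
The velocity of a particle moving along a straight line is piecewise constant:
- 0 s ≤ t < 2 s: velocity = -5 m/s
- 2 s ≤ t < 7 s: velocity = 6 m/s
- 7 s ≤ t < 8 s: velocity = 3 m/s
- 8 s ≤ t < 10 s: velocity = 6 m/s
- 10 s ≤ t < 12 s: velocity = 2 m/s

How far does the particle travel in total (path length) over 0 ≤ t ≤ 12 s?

59 m

Distance (not displacement) is the total path length: add the absolute areas under v-t.
0–2 s: |-5| × 2 = 10 m
2–7 s: |6| × 5 = 30 m
7–8 s: |3| × 1 = 3 m
8–10 s: |6| × 2 = 12 m
10–12 s: |2| × 2 = 4 m
Total distance = 59 m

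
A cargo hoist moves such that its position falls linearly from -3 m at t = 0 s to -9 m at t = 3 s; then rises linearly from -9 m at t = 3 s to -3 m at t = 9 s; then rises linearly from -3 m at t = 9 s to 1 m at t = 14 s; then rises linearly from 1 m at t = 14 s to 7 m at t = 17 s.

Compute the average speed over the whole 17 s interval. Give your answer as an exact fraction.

22/17 m/s

Average speed = (total path length)/(elapsed time); on a piecewise-linear x-t graph the path length is Σ|Δx|.
0–3 s: |Δx| = |-9 − -3| = 6 m
3–9 s: |Δx| = |-3 − -9| = 6 m
9–14 s: |Δx| = |1 − -3| = 4 m
14–17 s: |Δx| = |7 − 1| = 6 m
Total path = 22 m; average speed = 22/17 = 22/17 m/s.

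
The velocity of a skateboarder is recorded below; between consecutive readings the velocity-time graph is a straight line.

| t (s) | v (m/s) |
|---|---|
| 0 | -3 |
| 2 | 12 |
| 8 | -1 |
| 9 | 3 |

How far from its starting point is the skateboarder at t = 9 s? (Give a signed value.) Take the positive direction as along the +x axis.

Displacement is the signed area under the v-t curve.
0–2 s: ½(-3 + 12)(2) = 9 m
2–8 s: ½(12 + -1)(6) = 33 m
8–9 s: ½(-1 + 3)(1) = 1 m
Net displacement = 43 m

43 m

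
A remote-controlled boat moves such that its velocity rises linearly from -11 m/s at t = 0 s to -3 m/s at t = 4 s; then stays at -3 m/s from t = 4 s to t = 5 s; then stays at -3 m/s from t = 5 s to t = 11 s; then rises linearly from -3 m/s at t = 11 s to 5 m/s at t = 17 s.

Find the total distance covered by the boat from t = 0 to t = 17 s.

Total distance travelled is ∫|v| dt — sum the magnitudes of each area piece.
0–4 s: |½(-11 + -3)(4)| = 28 m
4–5 s: |-3| × 1 = 3 m
5–11 s: |-3| × 6 = 18 m
11–17 s: v = 0 at t = 13.25 s; triangle areas 3.375 + 9.375 = 12.75 m
Total distance = 61.75 m

61.75 m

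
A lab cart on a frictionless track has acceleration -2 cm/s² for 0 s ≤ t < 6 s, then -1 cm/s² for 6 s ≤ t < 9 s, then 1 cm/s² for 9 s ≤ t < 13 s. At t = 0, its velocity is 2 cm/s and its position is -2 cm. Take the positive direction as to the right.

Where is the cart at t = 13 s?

-104.5 cm

On each constant-a segment, Δv = aΔt and Δx = v₀Δt + ½aΔt²; chain segment to segment.
0–6 s: v starts 2 cm/s; Δx = 2·6 + ½·-2·6² = -24 cm; v ends -10 cm/s.
6–9 s: v starts -10 cm/s; Δx = -10·3 + ½·-1·3² = -34.5 cm; v ends -13 cm/s.
9–13 s: v starts -13 cm/s; Δx = -13·4 + ½·1·4² = -44 cm; v ends -9 cm/s.
x(13) = -2 + Σ Δx = -104.5 cm.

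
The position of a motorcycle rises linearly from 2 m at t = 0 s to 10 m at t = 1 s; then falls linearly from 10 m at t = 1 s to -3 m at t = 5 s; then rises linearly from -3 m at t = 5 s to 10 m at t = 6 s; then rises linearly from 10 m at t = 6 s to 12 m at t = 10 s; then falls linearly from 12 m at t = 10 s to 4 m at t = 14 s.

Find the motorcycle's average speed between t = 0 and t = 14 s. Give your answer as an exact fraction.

Average speed = (total path length)/(elapsed time); on a piecewise-linear x-t graph the path length is Σ|Δx|.
0–1 s: |Δx| = |10 − 2| = 8 m
1–5 s: |Δx| = |-3 − 10| = 13 m
5–6 s: |Δx| = |10 − -3| = 13 m
6–10 s: |Δx| = |12 − 10| = 2 m
10–14 s: |Δx| = |4 − 12| = 8 m
Total path = 44 m; average speed = 44/14 = 22/7 m/s.

22/7 m/s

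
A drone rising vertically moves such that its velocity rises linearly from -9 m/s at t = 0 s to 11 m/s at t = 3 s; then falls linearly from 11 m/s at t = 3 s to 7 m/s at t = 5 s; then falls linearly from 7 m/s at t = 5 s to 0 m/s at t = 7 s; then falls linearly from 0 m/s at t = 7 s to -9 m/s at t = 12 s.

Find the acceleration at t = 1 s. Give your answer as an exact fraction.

20/3 m/s²

Acceleration is the slope of the v-t graph on 0–3 s: (11 − -9)/(3 − 0) = 20/3 m/s².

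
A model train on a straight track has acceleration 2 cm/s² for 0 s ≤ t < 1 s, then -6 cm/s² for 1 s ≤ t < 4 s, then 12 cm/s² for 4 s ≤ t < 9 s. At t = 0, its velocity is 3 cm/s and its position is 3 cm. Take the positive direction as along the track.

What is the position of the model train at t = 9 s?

On each constant-a segment, Δv = aΔt and Δx = v₀Δt + ½aΔt²; chain segment to segment.
0–1 s: v starts 3 cm/s; Δx = 3·1 + ½·2·1² = 4 cm; v ends 5 cm/s.
1–4 s: v starts 5 cm/s; Δx = 5·3 + ½·-6·3² = -12 cm; v ends -13 cm/s.
4–9 s: v starts -13 cm/s; Δx = -13·5 + ½·12·5² = 85 cm; v ends 47 cm/s.
x(9) = 3 + Σ Δx = 80 cm.

80 cm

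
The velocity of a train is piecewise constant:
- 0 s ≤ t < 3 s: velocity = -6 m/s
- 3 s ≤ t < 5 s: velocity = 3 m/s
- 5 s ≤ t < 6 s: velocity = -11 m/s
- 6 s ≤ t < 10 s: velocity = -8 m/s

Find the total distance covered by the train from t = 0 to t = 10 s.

Distance (not displacement) is the total path length: add the absolute areas under v-t.
0–3 s: |-6| × 3 = 18 m
3–5 s: |3| × 2 = 6 m
5–6 s: |-11| × 1 = 11 m
6–10 s: |-8| × 4 = 32 m
Total distance = 67 m

67 m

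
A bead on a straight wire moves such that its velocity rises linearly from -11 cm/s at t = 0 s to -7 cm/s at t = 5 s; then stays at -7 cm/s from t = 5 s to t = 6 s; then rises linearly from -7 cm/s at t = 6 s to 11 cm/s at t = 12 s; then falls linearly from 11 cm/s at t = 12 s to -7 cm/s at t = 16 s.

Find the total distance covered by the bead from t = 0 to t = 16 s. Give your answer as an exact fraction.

893/9 cm

Distance (not displacement) is the total path length: add the absolute areas under v-t.
0–5 s: |½(-11 + -7)(5)| = 45 cm
5–6 s: |-7| × 1 = 7 cm
6–12 s: v = 0 at t = 25/3 s; triangle areas 49/6 + 121/6 = 85/3 cm
12–16 s: v = 0 at t = 130/9 s; triangle areas 121/9 + 49/9 = 170/9 cm
Total distance = 893/9 cm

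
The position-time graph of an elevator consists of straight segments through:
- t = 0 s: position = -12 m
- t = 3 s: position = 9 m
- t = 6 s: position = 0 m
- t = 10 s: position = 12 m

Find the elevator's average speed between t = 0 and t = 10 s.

Average speed = (total path length)/(elapsed time); on a piecewise-linear x-t graph the path length is Σ|Δx|.
0–3 s: |Δx| = |9 − -12| = 21 m
3–6 s: |Δx| = |0 − 9| = 9 m
6–10 s: |Δx| = |12 − 0| = 12 m
Total path = 42 m; average speed = 42/10 = 4.2 m/s.

4.2 m/s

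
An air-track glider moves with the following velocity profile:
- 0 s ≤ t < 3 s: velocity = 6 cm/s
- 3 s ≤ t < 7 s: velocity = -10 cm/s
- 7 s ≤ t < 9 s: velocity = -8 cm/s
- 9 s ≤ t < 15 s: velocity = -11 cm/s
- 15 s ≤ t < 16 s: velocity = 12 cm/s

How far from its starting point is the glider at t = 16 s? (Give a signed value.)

Net displacement equals the area under the velocity-time graph (areas below the axis count negative).
0–3 s: 6 × 3 = 18 cm
3–7 s: -10 × 4 = -40 cm
7–9 s: -8 × 2 = -16 cm
9–15 s: -11 × 6 = -66 cm
15–16 s: 12 × 1 = 12 cm
Net displacement = -92 cm

-92 cm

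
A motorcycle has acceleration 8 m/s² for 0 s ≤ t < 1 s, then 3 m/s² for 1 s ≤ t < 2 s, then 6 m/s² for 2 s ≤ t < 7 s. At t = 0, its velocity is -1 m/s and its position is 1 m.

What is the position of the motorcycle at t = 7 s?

On each constant-a segment, Δv = aΔt and Δx = v₀Δt + ½aΔt²; chain segment to segment.
0–1 s: v starts -1 m/s; Δx = -1·1 + ½·8·1² = 3 m; v ends 7 m/s.
1–2 s: v starts 7 m/s; Δx = 7·1 + ½·3·1² = 8.5 m; v ends 10 m/s.
2–7 s: v starts 10 m/s; Δx = 10·5 + ½·6·5² = 125 m; v ends 40 m/s.
x(7) = 1 + Σ Δx = 137.5 m.

137.5 m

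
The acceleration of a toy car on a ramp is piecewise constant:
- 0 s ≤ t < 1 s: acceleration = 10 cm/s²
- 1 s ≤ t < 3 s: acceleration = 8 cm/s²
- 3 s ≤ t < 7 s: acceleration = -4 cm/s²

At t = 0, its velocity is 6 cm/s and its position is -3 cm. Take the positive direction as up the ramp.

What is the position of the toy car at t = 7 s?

On each constant-a segment, Δv = aΔt and Δx = v₀Δt + ½aΔt²; chain segment to segment.
0–1 s: v starts 6 cm/s; Δx = 6·1 + ½·10·1² = 11 cm; v ends 16 cm/s.
1–3 s: v starts 16 cm/s; Δx = 16·2 + ½·8·2² = 48 cm; v ends 32 cm/s.
3–7 s: v starts 32 cm/s; Δx = 32·4 + ½·-4·4² = 96 cm; v ends 16 cm/s.
x(7) = -3 + Σ Δx = 152 cm.

152 cm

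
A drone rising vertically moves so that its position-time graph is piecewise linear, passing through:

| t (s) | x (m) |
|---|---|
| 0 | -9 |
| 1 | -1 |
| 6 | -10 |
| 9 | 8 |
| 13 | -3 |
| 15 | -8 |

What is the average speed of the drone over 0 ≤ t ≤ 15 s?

Average speed = (total path length)/(elapsed time); on a piecewise-linear x-t graph the path length is Σ|Δx|.
0–1 s: |Δx| = |-1 − -9| = 8 m
1–6 s: |Δx| = |-10 − -1| = 9 m
6–9 s: |Δx| = |8 − -10| = 18 m
9–13 s: |Δx| = |-3 − 8| = 11 m
13–15 s: |Δx| = |-8 − -3| = 5 m
Total path = 51 m; average speed = 51/15 = 3.4 m/s.

3.4 m/s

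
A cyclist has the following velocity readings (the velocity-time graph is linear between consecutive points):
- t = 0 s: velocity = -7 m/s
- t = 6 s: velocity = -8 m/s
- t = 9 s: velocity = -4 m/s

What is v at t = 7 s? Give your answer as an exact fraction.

On 6–9 s the graph is linear from -8 to -4 m/s: v(7) = -8 + (-4 − -8)·(7 − 6)/(9 − 6) = -20/3 m/s.

-20/3 m/s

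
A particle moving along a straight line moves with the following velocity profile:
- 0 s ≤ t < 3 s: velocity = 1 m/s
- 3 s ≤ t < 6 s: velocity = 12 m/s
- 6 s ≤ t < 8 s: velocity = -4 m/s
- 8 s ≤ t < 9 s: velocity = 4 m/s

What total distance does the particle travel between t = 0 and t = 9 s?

51 m

Distance (not displacement) is the total path length: add the absolute areas under v-t.
0–3 s: |1| × 3 = 3 m
3–6 s: |12| × 3 = 36 m
6–8 s: |-4| × 2 = 8 m
8–9 s: |4| × 1 = 4 m
Total distance = 51 m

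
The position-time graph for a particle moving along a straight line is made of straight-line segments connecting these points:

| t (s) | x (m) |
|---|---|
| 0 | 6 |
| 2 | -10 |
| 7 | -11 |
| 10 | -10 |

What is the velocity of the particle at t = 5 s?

Velocity is the slope of the x-t graph on 2–7 s: (-11 − -10)/(7 − 2) = -0.2 m/s.

-0.2 m/s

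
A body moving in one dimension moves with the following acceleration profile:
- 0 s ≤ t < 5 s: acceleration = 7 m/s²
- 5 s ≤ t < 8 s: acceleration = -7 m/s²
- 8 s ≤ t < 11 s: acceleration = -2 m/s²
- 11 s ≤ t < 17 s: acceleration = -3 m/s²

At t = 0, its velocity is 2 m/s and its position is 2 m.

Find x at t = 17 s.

On each constant-a segment, Δv = aΔt and Δx = v₀Δt + ½aΔt²; chain segment to segment.
0–5 s: v starts 2 m/s; Δx = 2·5 + ½·7·5² = 97.5 m; v ends 37 m/s.
5–8 s: v starts 37 m/s; Δx = 37·3 + ½·-7·3² = 79.5 m; v ends 16 m/s.
8–11 s: v starts 16 m/s; Δx = 16·3 + ½·-2·3² = 39 m; v ends 10 m/s.
11–17 s: v starts 10 m/s; Δx = 10·6 + ½·-3·6² = 6 m; v ends -8 m/s.
x(17) = 2 + Σ Δx = 224 m.

224 m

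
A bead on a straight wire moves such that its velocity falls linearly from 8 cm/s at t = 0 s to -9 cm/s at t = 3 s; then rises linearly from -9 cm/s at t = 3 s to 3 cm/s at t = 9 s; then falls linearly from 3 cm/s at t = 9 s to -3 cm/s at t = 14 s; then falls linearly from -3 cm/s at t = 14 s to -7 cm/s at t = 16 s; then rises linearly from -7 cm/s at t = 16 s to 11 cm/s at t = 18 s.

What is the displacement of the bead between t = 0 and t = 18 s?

Net displacement equals the area under the velocity-time graph (areas below the axis count negative).
0–3 s: ½(8 + -9)(3) = -1.5 cm
3–9 s: ½(-9 + 3)(6) = -18 cm
9–14 s: ½(3 + -3)(5) = 0 cm
14–16 s: ½(-3 + -7)(2) = -10 cm
16–18 s: ½(-7 + 11)(2) = 4 cm
Net displacement = -25.5 cm

-25.5 cm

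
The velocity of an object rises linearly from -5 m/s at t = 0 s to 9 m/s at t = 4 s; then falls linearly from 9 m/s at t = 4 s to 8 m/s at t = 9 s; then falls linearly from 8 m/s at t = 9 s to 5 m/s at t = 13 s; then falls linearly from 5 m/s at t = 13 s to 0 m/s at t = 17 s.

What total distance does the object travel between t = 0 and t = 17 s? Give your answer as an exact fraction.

Distance (not displacement) is the total path length: add the absolute areas under v-t.
0–4 s: v = 0 at t = 10/7 s; triangle areas 25/7 + 81/7 = 106/7 m
4–9 s: |½(9 + 8)(5)| = 42.5 m
9–13 s: |½(8 + 5)(4)| = 26 m
13–17 s: |½(5 + 0)(4)| = 10 m
Total distance = 1311/14 m

1311/14 m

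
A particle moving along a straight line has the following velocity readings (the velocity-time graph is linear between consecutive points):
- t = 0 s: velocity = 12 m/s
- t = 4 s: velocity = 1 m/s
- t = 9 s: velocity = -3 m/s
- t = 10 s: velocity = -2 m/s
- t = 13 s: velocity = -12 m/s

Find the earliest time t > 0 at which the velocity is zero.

t = 5.25 s

v changes sign on 4–9 s (from 1 to -3); the graph is linear there, so v = 0 at t = 4 + (-1)·(9 − 4)/(-3 − 1) = 5.25 s.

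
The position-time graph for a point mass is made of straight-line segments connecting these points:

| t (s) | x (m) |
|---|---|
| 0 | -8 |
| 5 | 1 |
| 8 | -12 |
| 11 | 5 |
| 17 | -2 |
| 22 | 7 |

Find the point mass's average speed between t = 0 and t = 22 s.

Average speed = (total path length)/(elapsed time); on a piecewise-linear x-t graph the path length is Σ|Δx|.
0–5 s: |Δx| = |1 − -8| = 9 m
5–8 s: |Δx| = |-12 − 1| = 13 m
8–11 s: |Δx| = |5 − -12| = 17 m
11–17 s: |Δx| = |-2 − 5| = 7 m
17–22 s: |Δx| = |7 − -2| = 9 m
Total path = 55 m; average speed = 55/22 = 2.5 m/s.

2.5 m/s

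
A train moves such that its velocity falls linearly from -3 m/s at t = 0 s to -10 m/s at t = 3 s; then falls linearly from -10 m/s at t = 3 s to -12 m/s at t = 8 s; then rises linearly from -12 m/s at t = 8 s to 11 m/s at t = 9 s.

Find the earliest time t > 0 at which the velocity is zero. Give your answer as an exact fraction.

v changes sign on 8–9 s (from -12 to 11); the graph is linear there, so v = 0 at t = 8 + (12)·(9 − 8)/(11 − -12) = 196/23 s.

t = 196/23 s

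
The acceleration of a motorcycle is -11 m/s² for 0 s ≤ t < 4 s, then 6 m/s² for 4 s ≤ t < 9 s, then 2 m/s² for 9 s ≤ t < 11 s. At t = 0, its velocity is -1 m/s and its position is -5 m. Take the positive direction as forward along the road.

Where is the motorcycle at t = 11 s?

On each constant-a segment, Δv = aΔt and Δx = v₀Δt + ½aΔt²; chain segment to segment.
0–4 s: v starts -1 m/s; Δx = -1·4 + ½·-11·4² = -92 m; v ends -45 m/s.
4–9 s: v starts -45 m/s; Δx = -45·5 + ½·6·5² = -150 m; v ends -15 m/s.
9–11 s: v starts -15 m/s; Δx = -15·2 + ½·2·2² = -26 m; v ends -11 m/s.
x(11) = -5 + Σ Δx = -273 m.

-273 m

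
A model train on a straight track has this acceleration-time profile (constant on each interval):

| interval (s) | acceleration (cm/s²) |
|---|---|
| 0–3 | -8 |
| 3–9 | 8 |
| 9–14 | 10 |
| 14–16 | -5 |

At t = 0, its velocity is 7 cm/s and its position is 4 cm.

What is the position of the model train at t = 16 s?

On each constant-a segment, Δv = aΔt and Δx = v₀Δt + ½aΔt²; chain segment to segment.
0–3 s: v starts 7 cm/s; Δx = 7·3 + ½·-8·3² = -15 cm; v ends -17 cm/s.
3–9 s: v starts -17 cm/s; Δx = -17·6 + ½·8·6² = 42 cm; v ends 31 cm/s.
9–14 s: v starts 31 cm/s; Δx = 31·5 + ½·10·5² = 280 cm; v ends 81 cm/s.
14–16 s: v starts 81 cm/s; Δx = 81·2 + ½·-5·2² = 152 cm; v ends 71 cm/s.
x(16) = 4 + Σ Δx = 463 cm.

463 cm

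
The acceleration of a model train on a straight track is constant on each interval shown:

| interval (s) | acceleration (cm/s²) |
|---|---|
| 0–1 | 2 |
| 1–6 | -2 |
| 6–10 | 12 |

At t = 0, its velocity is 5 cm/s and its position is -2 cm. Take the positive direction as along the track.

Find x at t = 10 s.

98 cm

On each constant-a segment, Δv = aΔt and Δx = v₀Δt + ½aΔt²; chain segment to segment.
0–1 s: v starts 5 cm/s; Δx = 5·1 + ½·2·1² = 6 cm; v ends 7 cm/s.
1–6 s: v starts 7 cm/s; Δx = 7·5 + ½·-2·5² = 10 cm; v ends -3 cm/s.
6–10 s: v starts -3 cm/s; Δx = -3·4 + ½·12·4² = 84 cm; v ends 45 cm/s.
x(10) = -2 + Σ Δx = 98 cm.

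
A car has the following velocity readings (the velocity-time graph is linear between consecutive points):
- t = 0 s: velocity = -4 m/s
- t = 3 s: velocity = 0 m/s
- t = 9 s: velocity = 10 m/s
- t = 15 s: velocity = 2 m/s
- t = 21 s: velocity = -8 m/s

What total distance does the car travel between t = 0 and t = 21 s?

92.4 m

Total distance travelled is ∫|v| dt — sum the magnitudes of each area piece.
0–3 s: |½(-4 + 0)(3)| = 6 m
3–9 s: |½(0 + 10)(6)| = 30 m
9–15 s: |½(10 + 2)(6)| = 36 m
15–21 s: v = 0 at t = 16.2 s; triangle areas 1.2 + 19.2 = 20.4 m
Total distance = 92.4 m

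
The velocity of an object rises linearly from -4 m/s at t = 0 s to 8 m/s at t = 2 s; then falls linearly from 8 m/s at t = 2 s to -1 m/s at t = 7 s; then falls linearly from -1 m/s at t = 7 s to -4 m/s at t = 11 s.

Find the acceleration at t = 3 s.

Acceleration is the slope of the v-t graph on 2–7 s: (-1 − 8)/(7 − 2) = -1.8 m/s².

-1.8 m/s²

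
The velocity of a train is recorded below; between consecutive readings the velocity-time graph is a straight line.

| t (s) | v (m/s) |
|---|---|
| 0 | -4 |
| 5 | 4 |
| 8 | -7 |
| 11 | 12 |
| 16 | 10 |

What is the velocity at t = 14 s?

On 11–16 s the graph is linear from 12 to 10 m/s: v(14) = 12 + (10 − 12)·(14 − 11)/(16 − 11) = 10.8 m/s.

10.8 m/s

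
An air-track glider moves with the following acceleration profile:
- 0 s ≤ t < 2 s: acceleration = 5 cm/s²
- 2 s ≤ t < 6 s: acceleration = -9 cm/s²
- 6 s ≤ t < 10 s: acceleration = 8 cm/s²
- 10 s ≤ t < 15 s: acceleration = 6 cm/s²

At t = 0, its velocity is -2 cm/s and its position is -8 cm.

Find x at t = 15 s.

On each constant-a segment, Δv = aΔt and Δx = v₀Δt + ½aΔt²; chain segment to segment.
0–2 s: v starts -2 cm/s; Δx = -2·2 + ½·5·2² = 6 cm; v ends 8 cm/s.
2–6 s: v starts 8 cm/s; Δx = 8·4 + ½·-9·4² = -40 cm; v ends -28 cm/s.
6–10 s: v starts -28 cm/s; Δx = -28·4 + ½·8·4² = -48 cm; v ends 4 cm/s.
10–15 s: v starts 4 cm/s; Δx = 4·5 + ½·6·5² = 95 cm; v ends 34 cm/s.
x(15) = -8 + Σ Δx = 5 cm.

5 cm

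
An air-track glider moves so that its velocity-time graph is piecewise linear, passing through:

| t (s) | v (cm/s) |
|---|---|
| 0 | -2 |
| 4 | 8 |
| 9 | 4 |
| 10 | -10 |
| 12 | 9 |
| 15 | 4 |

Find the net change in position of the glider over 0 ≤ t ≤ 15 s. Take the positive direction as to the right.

Displacement is the signed area under the v-t curve.
0–4 s: ½(-2 + 8)(4) = 12 cm
4–9 s: ½(8 + 4)(5) = 30 cm
9–10 s: ½(4 + -10)(1) = -3 cm
10–12 s: ½(-10 + 9)(2) = -1 cm
12–15 s: ½(9 + 4)(3) = 19.5 cm
Net displacement = 57.5 cm

57.5 cm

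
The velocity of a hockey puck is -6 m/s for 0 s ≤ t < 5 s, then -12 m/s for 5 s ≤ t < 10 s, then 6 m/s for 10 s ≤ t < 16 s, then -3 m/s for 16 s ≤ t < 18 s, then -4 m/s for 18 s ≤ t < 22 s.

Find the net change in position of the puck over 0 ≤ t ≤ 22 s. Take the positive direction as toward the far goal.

Net displacement equals the area under the velocity-time graph (areas below the axis count negative).
0–5 s: -6 × 5 = -30 m
5–10 s: -12 × 5 = -60 m
10–16 s: 6 × 6 = 36 m
16–18 s: -3 × 2 = -6 m
18–22 s: -4 × 4 = -16 m
Net displacement = -76 m

-76 m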